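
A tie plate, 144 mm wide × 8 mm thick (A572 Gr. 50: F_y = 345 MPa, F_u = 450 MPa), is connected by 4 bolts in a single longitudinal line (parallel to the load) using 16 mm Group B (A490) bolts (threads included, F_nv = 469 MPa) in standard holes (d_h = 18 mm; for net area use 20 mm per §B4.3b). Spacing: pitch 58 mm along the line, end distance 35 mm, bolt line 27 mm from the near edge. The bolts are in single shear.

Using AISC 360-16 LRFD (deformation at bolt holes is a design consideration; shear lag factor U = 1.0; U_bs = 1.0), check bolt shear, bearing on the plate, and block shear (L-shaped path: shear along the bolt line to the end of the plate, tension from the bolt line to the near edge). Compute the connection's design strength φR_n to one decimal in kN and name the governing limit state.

Bolt shear: A_b = π(16)²/4 = 201.06 mm². φR_n = 0.75 × 469 × 201.06 × 4 × 1 = 282.9 kN.
Bearing (8 mm plate, F_u = 450 MPa): end bolts L_c = 35 − 18/2 = 26, R_n = min(1.2×26×8×450, 2.4×16×8×450) = 112.32 kN/bolt; interior L_c = 58 − 18 = 40, R_n = 138.24 kN/bolt. φR_n = 0.75 × (1×112.32 + 3×138.24) = 395.3 kN.
Block shear: shear path 1×[35+3×58] = 1×209 mm, A_gv = 1672, A_nv = 1×(209 − 3.5×20)×8 = 1112 mm²; tension to near edge: (27 − 0.5×20)×8 = 136 mm². R_n = min(0.6×450×1112, 0.6×345×1672) + 1.0×450×136 = min(300.24, 346.1) + 61.2 = 361.44 kN. φR_n = 0.75 × 361.44 = 271.1 kN.
Governing: min(282.9, 395.3, 271.1) = 271.1 kN → block shear.

271.1 kN (block shear governs)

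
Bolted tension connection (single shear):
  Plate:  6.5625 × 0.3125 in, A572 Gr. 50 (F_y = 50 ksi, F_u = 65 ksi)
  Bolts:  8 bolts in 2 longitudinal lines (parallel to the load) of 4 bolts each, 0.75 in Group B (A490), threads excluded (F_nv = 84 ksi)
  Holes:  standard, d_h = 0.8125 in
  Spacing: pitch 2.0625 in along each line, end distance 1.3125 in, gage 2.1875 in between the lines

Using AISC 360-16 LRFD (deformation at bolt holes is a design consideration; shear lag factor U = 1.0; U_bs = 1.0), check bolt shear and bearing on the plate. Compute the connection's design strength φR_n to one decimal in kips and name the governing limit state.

Bolt shear: A_b = π(0.75)²/4 = 0.44179 in². φR_n = 0.75 × 84 × 0.44179 × 8 × 1 = 222.7 kips.
Bearing (0.3125 in plate, F_u = 65 ksi): end bolts L_c = 1.3125 − 0.8125/2 = 0.90625, R_n = min(1.2×0.90625×0.3125×65, 2.4×0.75×0.3125×65) = 22.09 kips/bolt; interior L_c = 2.0625 − 0.8125 = 1.25, R_n = 30.469 kips/bolt. φR_n = 0.75 × (2×22.09 + 6×30.469) = 170.2 kips.
Governing: min(222.7, 170.2) = 170.2 kips → bearing.

170.2 kips (bearing governs)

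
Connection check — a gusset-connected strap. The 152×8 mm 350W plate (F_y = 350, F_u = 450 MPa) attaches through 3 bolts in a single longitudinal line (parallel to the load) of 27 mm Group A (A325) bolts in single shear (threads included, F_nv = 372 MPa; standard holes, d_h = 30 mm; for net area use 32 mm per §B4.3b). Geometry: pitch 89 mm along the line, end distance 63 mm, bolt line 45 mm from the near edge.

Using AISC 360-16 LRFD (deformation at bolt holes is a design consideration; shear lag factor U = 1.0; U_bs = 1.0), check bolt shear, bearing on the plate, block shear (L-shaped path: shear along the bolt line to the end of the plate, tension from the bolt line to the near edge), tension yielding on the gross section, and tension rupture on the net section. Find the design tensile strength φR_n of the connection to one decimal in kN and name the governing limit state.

Bolt shear: A_b = π(27)²/4 = 572.56 mm². φR_n = 0.75 × 372 × 572.56 × 3 × 1 = 479.2 kN.
Bearing (8 mm plate, F_u = 450 MPa): end bolts L_c = 63 − 30/2 = 48, R_n = min(1.2×48×8×450, 2.4×27×8×450) = 207.36 kN/bolt; interior L_c = 89 − 30 = 59, R_n = 233.28 kN/bolt. φR_n = 0.75 × (1×207.36 + 2×233.28) = 505.4 kN.
Block shear: shear path 1×[63+2×89] = 1×241 mm, A_gv = 1928, A_nv = 1×(241 − 2.5×32)×8 = 1288 mm²; tension to near edge: (45 − 0.5×32)×8 = 232 mm². R_n = min(0.6×450×1288, 0.6×350×1928) + 1.0×450×232 = min(347.76, 404.88) + 104.4 = 452.16 kN. φR_n = 0.75 × 452.16 = 339.1 kN.
Tension yield (gross): A_g = 152×8 = 1216 mm². φR_n = 0.90 × 350 × 1216 = 383.0 kN.
Tension rupture (net): A_n = (152 − 1×32)×8 = 960 mm² (U = 1.0, A_e = A_n). φR_n = 0.75 × 450 × 960 = 324.0 kN.
Governing: min(479.2, 505.4, 339.1, 383.0, 324.0) = 324.0 kN → net-section rupture.

324.0 kN (net-section rupture governs)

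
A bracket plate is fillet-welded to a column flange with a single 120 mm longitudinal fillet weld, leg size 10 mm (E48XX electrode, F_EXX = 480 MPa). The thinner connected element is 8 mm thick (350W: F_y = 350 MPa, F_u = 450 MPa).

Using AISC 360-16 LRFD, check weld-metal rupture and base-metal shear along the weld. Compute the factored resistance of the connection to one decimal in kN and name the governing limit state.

Weld metal: throat = 0.707×10 = 7.07 mm, L = 120 mm. φR_n = 0.75 × 0.6 × 480 × 7.07 × 120 = 183.3 kN.
Base metal shear (8 mm plate): yield φR_n = 1.0×0.6×350×8×120 = 201.6 kN; rupture φR_n = 0.75×0.6×450×8×120 = 194.4 kN; take 194.4 kN (rupture).
Governing: min(183.3, 194.4) = 183.3 kN → weld metal.

183.3 kN (weld metal governs)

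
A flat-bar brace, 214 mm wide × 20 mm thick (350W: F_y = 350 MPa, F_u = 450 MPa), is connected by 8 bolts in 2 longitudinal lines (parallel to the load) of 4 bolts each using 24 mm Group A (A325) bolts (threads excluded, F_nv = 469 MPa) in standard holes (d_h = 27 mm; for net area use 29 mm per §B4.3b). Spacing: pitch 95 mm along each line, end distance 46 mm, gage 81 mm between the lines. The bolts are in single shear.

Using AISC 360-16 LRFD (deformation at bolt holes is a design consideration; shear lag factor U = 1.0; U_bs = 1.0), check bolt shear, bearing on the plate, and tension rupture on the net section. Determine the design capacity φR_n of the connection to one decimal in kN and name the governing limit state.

1053.0 kN (net-section rupture governs)

Bolt shear: A_b = π(24)²/4 = 452.39 mm². φR_n = 0.75 × 469 × 452.39 × 8 × 1 = 1273.0 kN.
Bearing (20 mm plate, F_u = 450 MPa): end bolts L_c = 46 − 27/2 = 32.5, R_n = min(1.2×32.5×20×450, 2.4×24×20×450) = 351 kN/bolt; interior L_c = 95 − 27 = 68, R_n = 518.4 kN/bolt. φR_n = 0.75 × (2×351 + 6×518.4) = 2859.3 kN.
Tension rupture (net): A_n = (214 − 2×29)×20 = 3120 mm² (U = 1.0, A_e = A_n). φR_n = 0.75 × 450 × 3120 = 1053.0 kN.
Governing: min(1273.0, 2859.3, 1053.0) = 1053.0 kN → net-section rupture.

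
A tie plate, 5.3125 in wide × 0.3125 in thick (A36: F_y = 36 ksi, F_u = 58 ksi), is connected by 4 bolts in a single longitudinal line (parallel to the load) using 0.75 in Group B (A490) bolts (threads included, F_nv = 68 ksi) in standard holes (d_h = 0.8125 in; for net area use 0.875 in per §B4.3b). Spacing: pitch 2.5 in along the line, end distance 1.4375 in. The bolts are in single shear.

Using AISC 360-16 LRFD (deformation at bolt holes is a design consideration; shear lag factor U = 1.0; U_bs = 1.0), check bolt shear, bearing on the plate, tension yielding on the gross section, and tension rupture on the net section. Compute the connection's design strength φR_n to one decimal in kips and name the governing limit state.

Bolt shear: A_b = π(0.75)²/4 = 0.44179 in². φR_n = 0.75 × 68 × 0.44179 × 4 × 1 = 90.1 kips.
Bearing (0.3125 in plate, F_u = 58 ksi): end bolts L_c = 1.4375 − 0.8125/2 = 1.03125, R_n = min(1.2×1.03125×0.3125×58, 2.4×0.75×0.3125×58) = 22.43 kips/bolt; interior L_c = 2.5 − 0.8125 = 1.6875, R_n = 32.625 kips/bolt. φR_n = 0.75 × (1×22.43 + 3×32.625) = 90.2 kips.
Tension yield (gross): A_g = 5.3125×0.3125 = 1.6602 in². φR_n = 0.90 × 36 × 1.6602 = 53.8 kips.
Tension rupture (net): A_n = (5.3125 − 1×0.875)×0.3125 = 1.3867 in² (U = 1.0, A_e = A_n). φR_n = 0.75 × 58 × 1.3867 = 60.3 kips.
Governing: min(90.1, 90.2, 53.8, 60.3) = 53.8 kips → gross-section yield.

53.8 kips (gross-section yield governs)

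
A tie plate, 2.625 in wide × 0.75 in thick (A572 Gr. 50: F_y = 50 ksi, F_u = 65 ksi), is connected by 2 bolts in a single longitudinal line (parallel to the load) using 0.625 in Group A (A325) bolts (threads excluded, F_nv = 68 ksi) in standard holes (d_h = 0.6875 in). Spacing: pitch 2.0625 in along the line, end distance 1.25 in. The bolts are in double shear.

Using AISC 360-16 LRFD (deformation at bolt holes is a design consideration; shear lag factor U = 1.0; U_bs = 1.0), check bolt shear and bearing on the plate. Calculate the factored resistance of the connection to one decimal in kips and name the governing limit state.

Bolt shear: A_b = π(0.625)²/4 = 0.3068 in². φR_n = 0.75 × 68 × 0.3068 × 2 × 2 = 62.6 kips.
Bearing (0.75 in plate, F_u = 65 ksi): end bolts L_c = 1.25 − 0.6875/2 = 0.90625, R_n = min(1.2×0.90625×0.75×65, 2.4×0.625×0.75×65) = 53.016 kips/bolt; interior L_c = 2.0625 − 0.6875 = 1.375, R_n = 73.125 kips/bolt. φR_n = 0.75 × (1×53.016 + 1×73.125) = 94.6 kips.
Governing: min(62.6, 94.6) = 62.6 kips → bolt shear.

62.6 kips (bolt shear governs)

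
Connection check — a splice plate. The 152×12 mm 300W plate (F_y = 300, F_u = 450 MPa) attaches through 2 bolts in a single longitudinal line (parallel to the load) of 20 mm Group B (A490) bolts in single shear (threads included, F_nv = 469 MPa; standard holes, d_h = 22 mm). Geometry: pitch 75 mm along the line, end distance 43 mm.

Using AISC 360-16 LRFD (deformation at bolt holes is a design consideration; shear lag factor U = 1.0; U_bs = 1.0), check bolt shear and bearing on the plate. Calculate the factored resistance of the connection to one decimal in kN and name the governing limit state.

Bolt shear: A_b = π(20)²/4 = 314.16 mm². φR_n = 0.75 × 469 × 314.16 × 2 × 1 = 221.0 kN.
Bearing (12 mm plate, F_u = 450 MPa): end bolts L_c = 43 − 22/2 = 32, R_n = min(1.2×32×12×450, 2.4×20×12×450) = 207.36 kN/bolt; interior L_c = 75 − 22 = 53, R_n = 259.2 kN/bolt. φR_n = 0.75 × (1×207.36 + 1×259.2) = 349.9 kN.
Governing: min(221.0, 349.9) = 221.0 kN → bolt shear.

221.0 kN (bolt shear governs)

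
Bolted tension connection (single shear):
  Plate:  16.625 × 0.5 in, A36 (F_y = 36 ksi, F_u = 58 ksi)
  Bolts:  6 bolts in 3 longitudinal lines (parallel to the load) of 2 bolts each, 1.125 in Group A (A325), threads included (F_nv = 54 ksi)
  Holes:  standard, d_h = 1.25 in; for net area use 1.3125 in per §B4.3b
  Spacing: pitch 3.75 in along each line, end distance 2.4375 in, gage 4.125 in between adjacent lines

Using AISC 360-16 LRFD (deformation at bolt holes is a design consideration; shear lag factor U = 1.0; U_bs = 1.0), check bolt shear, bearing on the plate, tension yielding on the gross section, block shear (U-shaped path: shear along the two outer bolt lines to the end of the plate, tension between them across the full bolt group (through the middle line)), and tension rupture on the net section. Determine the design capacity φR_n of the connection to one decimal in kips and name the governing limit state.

222.6 kips (block shear governs)

Bolt shear: A_b = π(1.125)²/4 = 0.99402 in². φR_n = 0.75 × 54 × 0.99402 × 6 × 1 = 241.5 kips.
Bearing (0.5 in plate, F_u = 58 ksi): end bolts L_c = 2.4375 − 1.25/2 = 1.8125, R_n = min(1.2×1.8125×0.5×58, 2.4×1.125×0.5×58) = 63.075 kips/bolt; interior L_c = 3.75 − 1.25 = 2.5, R_n = 78.3 kips/bolt. φR_n = 0.75 × (3×63.075 + 3×78.3) = 318.1 kips.
Tension yield (gross): A_g = 16.625×0.5 = 8.3125 in². φR_n = 0.90 × 36 × 8.3125 = 269.3 kips.
Block shear: shear path 2×[2.4375+1×3.75] = 2×6.1875 in, A_gv = 6.1875, A_nv = 2×(6.1875 − 1.5×1.3125)×0.5 = 4.2188 in²; tension across gage: (8.25 − 2×1.3125)×0.5 = 2.8125 in². R_n = min(0.6×58×4.2188, 0.6×36×6.1875) + 1.0×58×2.8125 = min(146.81, 133.65) + 163.13 = 296.78 kips. φR_n = 0.75 × 296.78 = 222.6 kips.
Tension rupture (net): A_n = (16.625 − 3×1.3125)×0.5 = 6.3438 in² (U = 1.0, A_e = A_n). φR_n = 0.75 × 58 × 6.3438 = 276.0 kips.
Governing: min(241.5, 318.1, 269.3, 222.6, 276.0) = 222.6 kips → block shear.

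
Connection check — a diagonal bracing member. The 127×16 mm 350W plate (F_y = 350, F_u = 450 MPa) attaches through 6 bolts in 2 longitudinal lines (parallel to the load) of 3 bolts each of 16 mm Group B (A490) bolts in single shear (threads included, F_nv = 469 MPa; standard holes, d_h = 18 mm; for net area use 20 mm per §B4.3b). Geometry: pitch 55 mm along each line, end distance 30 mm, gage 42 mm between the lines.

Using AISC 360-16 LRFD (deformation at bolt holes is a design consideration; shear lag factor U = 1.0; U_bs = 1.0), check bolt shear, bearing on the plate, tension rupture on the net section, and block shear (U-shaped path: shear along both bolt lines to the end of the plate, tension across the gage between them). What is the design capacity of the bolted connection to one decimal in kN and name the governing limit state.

Bolt shear: A_b = π(16)²/4 = 201.06 mm². φR_n = 0.75 × 469 × 201.06 × 6 × 1 = 424.3 kN.
Bearing (16 mm plate, F_u = 450 MPa): end bolts L_c = 30 − 18/2 = 21, R_n = min(1.2×21×16×450, 2.4×16×16×450) = 181.44 kN/bolt; interior L_c = 55 − 18 = 37, R_n = 276.48 kN/bolt. φR_n = 0.75 × (2×181.44 + 4×276.48) = 1101.6 kN.
Tension rupture (net): A_n = (127 − 2×20)×16 = 1392 mm² (U = 1.0, A_e = A_n). φR_n = 0.75 × 450 × 1392 = 469.8 kN.
Block shear: shear path 2×[30+2×55] = 2×140 mm, A_gv = 4480, A_nv = 2×(140 − 2.5×20)×16 = 2880 mm²; tension across gage: (42 − 1×20)×16 = 352 mm². R_n = min(0.6×450×2880, 0.6×350×4480) + 1.0×450×352 = min(777.6, 940.8) + 158.4 = 936 kN. φR_n = 0.75 × 936 = 702.0 kN.
Governing: min(424.3, 1101.6, 469.8, 702.0) = 424.3 kN → bolt shear.

424.3 kN (bolt shear governs)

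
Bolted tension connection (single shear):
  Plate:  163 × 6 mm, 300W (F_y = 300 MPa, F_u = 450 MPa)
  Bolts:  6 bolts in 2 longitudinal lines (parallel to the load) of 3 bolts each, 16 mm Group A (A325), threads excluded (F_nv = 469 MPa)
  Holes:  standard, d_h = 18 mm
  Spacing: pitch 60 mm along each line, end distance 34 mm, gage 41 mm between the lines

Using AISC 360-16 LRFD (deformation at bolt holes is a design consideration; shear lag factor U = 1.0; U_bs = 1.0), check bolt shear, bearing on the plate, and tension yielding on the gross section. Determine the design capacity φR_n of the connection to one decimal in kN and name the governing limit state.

264.1 kN (gross-section yield governs)

Bolt shear: A_b = π(16)²/4 = 201.06 mm². φR_n = 0.75 × 469 × 201.06 × 6 × 1 = 424.3 kN.
Bearing (6 mm plate, F_u = 450 MPa): end bolts L_c = 34 − 18/2 = 25, R_n = min(1.2×25×6×450, 2.4×16×6×450) = 81 kN/bolt; interior L_c = 60 − 18 = 42, R_n = 103.68 kN/bolt. φR_n = 0.75 × (2×81 + 4×103.68) = 432.5 kN.
Tension yield (gross): A_g = 163×6 = 978 mm². φR_n = 0.90 × 300 × 978 = 264.1 kN.
Governing: min(424.3, 432.5, 264.1) = 264.1 kN → gross-section yield.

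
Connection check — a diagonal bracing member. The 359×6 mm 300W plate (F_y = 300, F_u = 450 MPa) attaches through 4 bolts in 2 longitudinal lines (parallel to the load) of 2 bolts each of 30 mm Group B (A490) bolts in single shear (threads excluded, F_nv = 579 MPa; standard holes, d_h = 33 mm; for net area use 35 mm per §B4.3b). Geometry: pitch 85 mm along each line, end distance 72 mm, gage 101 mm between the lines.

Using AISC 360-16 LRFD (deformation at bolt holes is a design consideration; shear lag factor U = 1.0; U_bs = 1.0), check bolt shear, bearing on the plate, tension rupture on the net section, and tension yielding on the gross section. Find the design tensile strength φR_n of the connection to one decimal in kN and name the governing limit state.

Bolt shear: A_b = π(30)²/4 = 706.86 mm². φR_n = 0.75 × 579 × 706.86 × 4 × 1 = 1227.8 kN.
Bearing (6 mm plate, F_u = 450 MPa): end bolts L_c = 72 − 33/2 = 55.5, R_n = min(1.2×55.5×6×450, 2.4×30×6×450) = 179.82 kN/bolt; interior L_c = 85 − 33 = 52, R_n = 168.48 kN/bolt. φR_n = 0.75 × (2×179.82 + 2×168.48) = 522.5 kN.
Tension rupture (net): A_n = (359 − 2×35)×6 = 1734 mm² (U = 1.0, A_e = A_n). φR_n = 0.75 × 450 × 1734 = 585.2 kN.
Tension yield (gross): A_g = 359×6 = 2154 mm². φR_n = 0.90 × 300 × 2154 = 581.6 kN.
Governing: min(1227.8, 522.5, 585.2, 581.6) = 522.5 kN → bearing.

522.5 kN (bearing governs)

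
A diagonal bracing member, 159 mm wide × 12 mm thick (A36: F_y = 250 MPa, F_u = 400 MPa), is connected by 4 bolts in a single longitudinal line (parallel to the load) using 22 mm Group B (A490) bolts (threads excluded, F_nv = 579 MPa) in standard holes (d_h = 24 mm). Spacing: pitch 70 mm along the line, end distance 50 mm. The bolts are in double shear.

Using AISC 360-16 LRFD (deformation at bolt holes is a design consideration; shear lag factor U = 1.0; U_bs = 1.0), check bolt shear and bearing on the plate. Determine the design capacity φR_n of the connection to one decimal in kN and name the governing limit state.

Bolt shear: A_b = π(22)²/4 = 380.13 mm². φR_n = 0.75 × 579 × 380.13 × 4 × 2 = 1320.6 kN.
Bearing (12 mm plate, F_u = 400 MPa): end bolts L_c = 50 − 24/2 = 38, R_n = min(1.2×38×12×400, 2.4×22×12×400) = 218.88 kN/bolt; interior L_c = 70 − 24 = 46, R_n = 253.44 kN/bolt. φR_n = 0.75 × (1×218.88 + 3×253.44) = 734.4 kN.
Governing: min(1320.6, 734.4) = 734.4 kN → bearing.

734.4 kN (bearing governs)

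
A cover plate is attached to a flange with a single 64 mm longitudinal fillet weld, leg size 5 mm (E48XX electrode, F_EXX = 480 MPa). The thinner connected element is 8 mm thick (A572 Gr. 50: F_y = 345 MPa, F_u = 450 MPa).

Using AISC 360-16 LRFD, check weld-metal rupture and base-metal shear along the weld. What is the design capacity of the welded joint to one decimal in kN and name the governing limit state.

Weld metal: throat = 0.707×5 = 3.535 mm, L = 64 mm. φR_n = 0.75 × 0.6 × 480 × 3.535 × 64 = 48.9 kN.
Base metal shear (8 mm plate): yield φR_n = 1.0×0.6×345×8×64 = 106.0 kN; rupture φR_n = 0.75×0.6×450×8×64 = 103.7 kN; take 103.7 kN (rupture).
Governing: min(48.9, 103.7) = 48.9 kN → weld metal.

48.9 kN (weld metal governs)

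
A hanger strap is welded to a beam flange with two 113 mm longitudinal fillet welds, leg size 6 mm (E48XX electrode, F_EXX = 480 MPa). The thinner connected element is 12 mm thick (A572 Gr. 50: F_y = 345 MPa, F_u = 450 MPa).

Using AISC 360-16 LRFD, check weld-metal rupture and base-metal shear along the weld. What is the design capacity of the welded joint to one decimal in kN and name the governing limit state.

207.1 kN (weld metal governs)

Weld metal: throat = 0.707×6 = 4.242 mm, L = 2×113 = 226 mm. φR_n = 0.75 × 0.6 × 480 × 4.242 × 226 = 207.1 kN.
Base metal shear (12 mm plate): yield φR_n = 1.0×0.6×345×12×226 = 561.4 kN; rupture φR_n = 0.75×0.6×450×12×226 = 549.2 kN; take 549.2 kN (rupture).
Governing: min(207.1, 549.2) = 207.1 kN → weld metal.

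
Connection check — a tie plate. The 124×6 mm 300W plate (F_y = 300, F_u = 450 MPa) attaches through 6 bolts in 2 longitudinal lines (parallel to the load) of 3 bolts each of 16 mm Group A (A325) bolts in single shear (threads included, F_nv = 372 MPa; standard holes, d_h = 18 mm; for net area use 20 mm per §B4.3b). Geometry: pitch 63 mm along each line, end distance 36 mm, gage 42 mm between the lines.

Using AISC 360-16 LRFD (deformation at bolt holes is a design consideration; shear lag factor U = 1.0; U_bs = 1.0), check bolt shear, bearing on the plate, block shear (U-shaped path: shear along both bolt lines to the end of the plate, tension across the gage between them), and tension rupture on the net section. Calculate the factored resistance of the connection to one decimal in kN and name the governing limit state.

Bolt shear: A_b = π(16)²/4 = 201.06 mm². φR_n = 0.75 × 372 × 201.06 × 6 × 1 = 336.6 kN.
Bearing (6 mm plate, F_u = 450 MPa): end bolts L_c = 36 − 18/2 = 27, R_n = min(1.2×27×6×450, 2.4×16×6×450) = 87.48 kN/bolt; interior L_c = 63 − 18 = 45, R_n = 103.68 kN/bolt. φR_n = 0.75 × (2×87.48 + 4×103.68) = 442.3 kN.
Block shear: shear path 2×[36+2×63] = 2×162 mm, A_gv = 1944, A_nv = 2×(162 − 2.5×20)×6 = 1344 mm²; tension across gage: (42 − 1×20)×6 = 132 mm². R_n = min(0.6×450×1344, 0.6×300×1944) + 1.0×450×132 = min(362.88, 349.92) + 59.4 = 409.32 kN. φR_n = 0.75 × 409.32 = 307.0 kN.
Tension rupture (net): A_n = (124 − 2×20)×6 = 504 mm² (U = 1.0, A_e = A_n). φR_n = 0.75 × 450 × 504 = 170.1 kN.
Governing: min(336.6, 442.3, 307.0, 170.1) = 170.1 kN → net-section rupture.

170.1 kN (net-section rupture governs)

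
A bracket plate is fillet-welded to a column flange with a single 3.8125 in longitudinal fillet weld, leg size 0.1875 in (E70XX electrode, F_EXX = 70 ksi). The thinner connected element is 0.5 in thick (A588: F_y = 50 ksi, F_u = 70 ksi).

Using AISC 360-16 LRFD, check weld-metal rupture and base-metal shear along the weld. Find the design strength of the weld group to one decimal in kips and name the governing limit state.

15.9 kips (weld metal governs)

Weld metal: throat = 0.707×0.1875 = 0.13256 in, L = 3.8125 in. φR_n = 0.75 × 0.6 × 70 × 0.13256 × 3.8125 = 15.9 kips.
Base metal shear (0.5 in plate): yield φR_n = 1.0×0.6×50×0.5×3.8125 = 57.2 kips; rupture φR_n = 0.75×0.6×70×0.5×3.8125 = 60.0 kips; take 57.2 kips (yield).
Governing: min(15.9, 57.2) = 15.9 kips → weld metal.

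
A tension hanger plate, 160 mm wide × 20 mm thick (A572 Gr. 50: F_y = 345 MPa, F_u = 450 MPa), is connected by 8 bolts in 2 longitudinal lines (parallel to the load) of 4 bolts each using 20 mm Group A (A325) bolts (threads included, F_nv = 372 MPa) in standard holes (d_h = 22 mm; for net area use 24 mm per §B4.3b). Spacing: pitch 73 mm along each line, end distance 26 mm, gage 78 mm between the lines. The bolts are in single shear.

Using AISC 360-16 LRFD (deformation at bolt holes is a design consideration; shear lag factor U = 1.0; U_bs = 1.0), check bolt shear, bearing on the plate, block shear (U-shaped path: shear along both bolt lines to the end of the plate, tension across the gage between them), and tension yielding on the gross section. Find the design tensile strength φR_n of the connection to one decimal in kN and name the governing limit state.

701.2 kN (bolt shear governs)

Bolt shear: A_b = π(20)²/4 = 314.16 mm². φR_n = 0.75 × 372 × 314.16 × 8 × 1 = 701.2 kN.
Bearing (20 mm plate, F_u = 450 MPa): end bolts L_c = 26 − 22/2 = 15, R_n = min(1.2×15×20×450, 2.4×20×20×450) = 162 kN/bolt; interior L_c = 73 − 22 = 51, R_n = 432 kN/bolt. φR_n = 0.75 × (2×162 + 6×432) = 2187.0 kN.
Block shear: shear path 2×[26+3×73] = 2×245 mm, A_gv = 9800, A_nv = 2×(245 − 3.5×24)×20 = 6440 mm²; tension across gage: (78 − 1×24)×20 = 1080 mm². R_n = min(0.6×450×6440, 0.6×345×9800) + 1.0×450×1080 = min(1738.8, 2028.6) + 486 = 2224.8 kN. φR_n = 0.75 × 2224.8 = 1668.6 kN.
Tension yield (gross): A_g = 160×20 = 3200 mm². φR_n = 0.90 × 345 × 3200 = 993.6 kN.
Governing: min(701.2, 2187.0, 1668.6, 993.6) = 701.2 kN → bolt shear.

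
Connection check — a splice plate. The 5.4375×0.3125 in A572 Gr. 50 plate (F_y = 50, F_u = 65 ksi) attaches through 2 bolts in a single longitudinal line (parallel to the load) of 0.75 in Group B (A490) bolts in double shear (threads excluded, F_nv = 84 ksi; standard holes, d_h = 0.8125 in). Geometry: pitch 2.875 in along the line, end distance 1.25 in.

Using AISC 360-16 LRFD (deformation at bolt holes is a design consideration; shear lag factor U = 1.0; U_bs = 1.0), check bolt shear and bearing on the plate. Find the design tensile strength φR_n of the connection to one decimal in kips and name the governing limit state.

Bolt shear: A_b = π(0.75)²/4 = 0.44179 in². φR_n = 0.75 × 84 × 0.44179 × 2 × 2 = 111.3 kips.
Bearing (0.3125 in plate, F_u = 65 ksi): end bolts L_c = 1.25 − 0.8125/2 = 0.84375, R_n = min(1.2×0.84375×0.3125×65, 2.4×0.75×0.3125×65) = 20.566 kips/bolt; interior L_c = 2.875 − 0.8125 = 2.0625, R_n = 36.563 kips/bolt. φR_n = 0.75 × (1×20.566 + 1×36.563) = 42.8 kips.
Governing: min(111.3, 42.8) = 42.8 kips → bearing.

42.8 kips (bearing governs)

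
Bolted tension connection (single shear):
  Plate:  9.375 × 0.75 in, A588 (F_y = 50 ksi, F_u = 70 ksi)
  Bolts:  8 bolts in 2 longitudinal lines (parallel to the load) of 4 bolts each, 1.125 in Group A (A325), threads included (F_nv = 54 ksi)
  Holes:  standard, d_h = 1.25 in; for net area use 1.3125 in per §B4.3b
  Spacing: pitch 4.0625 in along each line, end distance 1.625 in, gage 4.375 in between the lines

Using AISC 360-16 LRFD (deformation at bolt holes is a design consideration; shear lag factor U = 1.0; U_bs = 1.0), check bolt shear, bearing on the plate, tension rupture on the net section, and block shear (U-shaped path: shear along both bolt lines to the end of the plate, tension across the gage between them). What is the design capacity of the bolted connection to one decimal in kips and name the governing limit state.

265.8 kips (net-section rupture governs)

Bolt shear: A_b = π(1.125)²/4 = 0.99402 in². φR_n = 0.75 × 54 × 0.99402 × 8 × 1 = 322.1 kips.
Bearing (0.75 in plate, F_u = 70 ksi): end bolts L_c = 1.625 − 1.25/2 = 1, R_n = min(1.2×1×0.75×70, 2.4×1.125×0.75×70) = 63 kips/bolt; interior L_c = 4.0625 − 1.25 = 2.8125, R_n = 141.75 kips/bolt. φR_n = 0.75 × (2×63 + 6×141.75) = 732.4 kips.
Tension rupture (net): A_n = (9.375 − 2×1.3125)×0.75 = 5.0625 in² (U = 1.0, A_e = A_n). φR_n = 0.75 × 70 × 5.0625 = 265.8 kips.
Block shear: shear path 2×[1.625+3×4.0625] = 2×13.8125 in, A_gv = 20.719, A_nv = 2×(13.8125 − 3.5×1.3125)×0.75 = 13.828 in²; tension across gage: (4.375 − 1×1.3125)×0.75 = 2.2969 in². R_n = min(0.6×70×13.828, 0.6×50×20.719) + 1.0×70×2.2969 = min(580.78, 621.57) + 160.78 = 741.56 kips. φR_n = 0.75 × 741.56 = 556.2 kips.
Governing: min(322.1, 732.4, 265.8, 556.2) = 265.8 kips → net-section rupture.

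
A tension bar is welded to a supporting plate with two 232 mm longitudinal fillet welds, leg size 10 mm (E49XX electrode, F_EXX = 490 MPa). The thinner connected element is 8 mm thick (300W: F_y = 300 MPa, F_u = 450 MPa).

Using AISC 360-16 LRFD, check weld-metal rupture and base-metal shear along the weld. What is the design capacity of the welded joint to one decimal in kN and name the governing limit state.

668.2 kN (base-metal shear governs)

Weld metal: throat = 0.707×10 = 7.07 mm, L = 2×232 = 464 mm. φR_n = 0.75 × 0.6 × 490 × 7.07 × 464 = 723.3 kN.
Base metal shear (8 mm plate): yield φR_n = 1.0×0.6×300×8×464 = 668.2 kN; rupture φR_n = 0.75×0.6×450×8×464 = 751.7 kN; take 668.2 kN (yield).
Governing: min(723.3, 668.2) = 668.2 kN → base-metal shear.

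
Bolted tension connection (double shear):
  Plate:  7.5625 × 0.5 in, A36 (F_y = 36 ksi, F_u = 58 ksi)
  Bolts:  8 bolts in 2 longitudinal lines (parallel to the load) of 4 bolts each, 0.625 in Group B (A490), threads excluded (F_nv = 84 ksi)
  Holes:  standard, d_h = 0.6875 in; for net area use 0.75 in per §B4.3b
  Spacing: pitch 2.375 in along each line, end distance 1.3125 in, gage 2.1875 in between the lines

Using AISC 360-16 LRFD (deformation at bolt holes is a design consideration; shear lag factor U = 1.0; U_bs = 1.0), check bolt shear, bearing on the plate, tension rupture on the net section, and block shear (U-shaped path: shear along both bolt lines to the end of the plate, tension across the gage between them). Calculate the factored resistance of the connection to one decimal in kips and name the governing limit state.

Bolt shear: A_b = π(0.625)²/4 = 0.3068 in². φR_n = 0.75 × 84 × 0.3068 × 8 × 2 = 309.3 kips.
Bearing (0.5 in plate, F_u = 58 ksi): end bolts L_c = 1.3125 − 0.6875/2 = 0.96875, R_n = min(1.2×0.96875×0.5×58, 2.4×0.625×0.5×58) = 33.713 kips/bolt; interior L_c = 2.375 − 0.6875 = 1.6875, R_n = 43.5 kips/bolt. φR_n = 0.75 × (2×33.713 + 6×43.5) = 246.3 kips.
Tension rupture (net): A_n = (7.5625 − 2×0.75)×0.5 = 3.0313 in² (U = 1.0, A_e = A_n). φR_n = 0.75 × 58 × 3.0313 = 131.9 kips.
Block shear: shear path 2×[1.3125+3×2.375] = 2×8.4375 in, A_gv = 8.4375, A_nv = 2×(8.4375 − 3.5×0.75)×0.5 = 5.8125 in²; tension across gage: (2.1875 − 1×0.75)×0.5 = 0.71875 in². R_n = min(0.6×58×5.8125, 0.6×36×8.4375) + 1.0×58×0.71875 = min(202.28, 182.25) + 41.688 = 223.94 kips. φR_n = 0.75 × 223.94 = 168.0 kips.
Governing: min(309.3, 246.3, 131.9, 168.0) = 131.9 kips → net-section rupture.

131.9 kips (net-section rupture governs)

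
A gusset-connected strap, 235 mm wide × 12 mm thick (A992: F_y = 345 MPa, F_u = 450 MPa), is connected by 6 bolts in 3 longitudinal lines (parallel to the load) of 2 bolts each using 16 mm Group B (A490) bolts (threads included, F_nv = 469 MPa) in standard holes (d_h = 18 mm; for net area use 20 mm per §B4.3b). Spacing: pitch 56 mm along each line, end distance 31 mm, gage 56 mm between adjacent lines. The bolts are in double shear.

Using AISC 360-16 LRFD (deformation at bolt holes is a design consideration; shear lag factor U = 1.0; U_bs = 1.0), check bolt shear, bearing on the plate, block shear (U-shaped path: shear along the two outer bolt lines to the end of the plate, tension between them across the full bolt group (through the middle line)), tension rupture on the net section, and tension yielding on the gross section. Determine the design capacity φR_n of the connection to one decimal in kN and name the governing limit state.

568.6 kN (block shear governs)

Bolt shear: A_b = π(16)²/4 = 201.06 mm². φR_n = 0.75 × 469 × 201.06 × 6 × 2 = 848.7 kN.
Bearing (12 mm plate, F_u = 450 MPa): end bolts L_c = 31 − 18/2 = 22, R_n = min(1.2×22×12×450, 2.4×16×12×450) = 142.56 kN/bolt; interior L_c = 56 − 18 = 38, R_n = 207.36 kN/bolt. φR_n = 0.75 × (3×142.56 + 3×207.36) = 787.3 kN.
Block shear: shear path 2×[31+1×56] = 2×87 mm, A_gv = 2088, A_nv = 2×(87 − 1.5×20)×12 = 1368 mm²; tension across gage: (112 − 2×20)×12 = 864 mm². R_n = min(0.6×450×1368, 0.6×345×2088) + 1.0×450×864 = min(369.36, 432.22) + 388.8 = 758.16 kN. φR_n = 0.75 × 758.16 = 568.6 kN.
Tension rupture (net): A_n = (235 − 3×20)×12 = 2100 mm² (U = 1.0, A_e = A_n). φR_n = 0.75 × 450 × 2100 = 708.8 kN.
Tension yield (gross): A_g = 235×12 = 2820 mm². φR_n = 0.90 × 345 × 2820 = 875.6 kN.
Governing: min(848.7, 787.3, 568.6, 708.8, 875.6) = 568.6 kN → block shear.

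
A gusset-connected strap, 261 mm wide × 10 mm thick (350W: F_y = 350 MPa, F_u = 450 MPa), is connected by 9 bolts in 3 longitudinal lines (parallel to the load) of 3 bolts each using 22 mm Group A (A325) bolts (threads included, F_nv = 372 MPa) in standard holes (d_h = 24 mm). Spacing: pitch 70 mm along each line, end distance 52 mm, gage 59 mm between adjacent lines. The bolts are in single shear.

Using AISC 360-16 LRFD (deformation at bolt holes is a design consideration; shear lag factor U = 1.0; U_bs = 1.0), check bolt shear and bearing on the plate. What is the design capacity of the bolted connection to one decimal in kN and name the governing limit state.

Bolt shear: A_b = π(22)²/4 = 380.13 mm². φR_n = 0.75 × 372 × 380.13 × 9 × 1 = 954.5 kN.
Bearing (10 mm plate, F_u = 450 MPa): end bolts L_c = 52 − 24/2 = 40, R_n = min(1.2×40×10×450, 2.4×22×10×450) = 216 kN/bolt; interior L_c = 70 − 24 = 46, R_n = 237.6 kN/bolt. φR_n = 0.75 × (3×216 + 6×237.6) = 1555.2 kN.
Governing: min(954.5, 1555.2) = 954.5 kN → bolt shear.

954.5 kN (bolt shear governs)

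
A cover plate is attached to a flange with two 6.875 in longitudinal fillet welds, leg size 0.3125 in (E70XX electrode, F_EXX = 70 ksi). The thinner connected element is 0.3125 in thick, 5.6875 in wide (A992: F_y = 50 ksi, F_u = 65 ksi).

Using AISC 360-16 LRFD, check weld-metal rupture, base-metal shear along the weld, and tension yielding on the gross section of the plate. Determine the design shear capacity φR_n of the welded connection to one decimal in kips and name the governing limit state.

Weld metal: throat = 0.707×0.3125 = 0.22094 in, L = 2×6.875 = 13.75 in. φR_n = 0.75 × 0.6 × 70 × 0.22094 × 13.75 = 95.7 kips.
Base metal shear (0.3125 in plate): yield φR_n = 1.0×0.6×50×0.3125×13.75 = 128.9 kips; rupture φR_n = 0.75×0.6×65×0.3125×13.75 = 125.7 kips; take 125.7 kips (rupture).
Tension yield (gross): A_g = 5.6875×0.3125 = 1.7773 in². φR_n = 0.90 × 50 × 1.7773 = 80.0 kips.
Governing: min(95.7, 125.7, 80.0) = 80.0 kips → gross-section yield.

80.0 kips (gross-section yield governs)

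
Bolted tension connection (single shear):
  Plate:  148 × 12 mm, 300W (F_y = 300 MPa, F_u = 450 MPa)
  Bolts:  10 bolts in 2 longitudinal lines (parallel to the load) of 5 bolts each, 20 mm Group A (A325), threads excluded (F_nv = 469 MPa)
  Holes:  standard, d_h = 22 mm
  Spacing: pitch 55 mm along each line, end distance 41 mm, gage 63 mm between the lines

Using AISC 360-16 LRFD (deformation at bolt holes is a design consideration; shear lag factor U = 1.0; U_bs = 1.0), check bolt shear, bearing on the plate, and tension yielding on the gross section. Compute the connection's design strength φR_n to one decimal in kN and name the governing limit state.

479.5 kN (gross-section yield governs)

Bolt shear: A_b = π(20)²/4 = 314.16 mm². φR_n = 0.75 × 469 × 314.16 × 10 × 1 = 1105.1 kN.
Bearing (12 mm plate, F_u = 450 MPa): end bolts L_c = 41 − 22/2 = 30, R_n = min(1.2×30×12×450, 2.4×20×12×450) = 194.4 kN/bolt; interior L_c = 55 − 22 = 33, R_n = 213.84 kN/bolt. φR_n = 0.75 × (2×194.4 + 8×213.84) = 1574.6 kN.
Tension yield (gross): A_g = 148×12 = 1776 mm². φR_n = 0.90 × 300 × 1776 = 479.5 kN.
Governing: min(1105.1, 1574.6, 479.5) = 479.5 kN → gross-section yield.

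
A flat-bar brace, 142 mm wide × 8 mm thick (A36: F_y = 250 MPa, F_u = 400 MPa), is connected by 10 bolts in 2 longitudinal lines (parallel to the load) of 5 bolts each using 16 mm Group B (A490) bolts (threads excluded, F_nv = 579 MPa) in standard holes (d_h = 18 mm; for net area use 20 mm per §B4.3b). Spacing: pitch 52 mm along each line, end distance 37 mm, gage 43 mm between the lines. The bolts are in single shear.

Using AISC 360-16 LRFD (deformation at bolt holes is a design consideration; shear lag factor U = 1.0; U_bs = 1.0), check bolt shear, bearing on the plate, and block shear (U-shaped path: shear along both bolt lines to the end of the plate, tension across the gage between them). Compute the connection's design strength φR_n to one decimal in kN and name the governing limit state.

Bolt shear: A_b = π(16)²/4 = 201.06 mm². φR_n = 0.75 × 579 × 201.06 × 10 × 1 = 873.1 kN.
Bearing (8 mm plate, F_u = 400 MPa): end bolts L_c = 37 − 18/2 = 28, R_n = min(1.2×28×8×400, 2.4×16×8×400) = 107.52 kN/bolt; interior L_c = 52 − 18 = 34, R_n = 122.88 kN/bolt. φR_n = 0.75 × (2×107.52 + 8×122.88) = 898.6 kN.
Block shear: shear path 2×[37+4×52] = 2×245 mm, A_gv = 3920, A_nv = 2×(245 − 4.5×20)×8 = 2480 mm²; tension across gage: (43 − 1×20)×8 = 184 mm². R_n = min(0.6×400×2480, 0.6×250×3920) + 1.0×400×184 = min(595.2, 588) + 73.6 = 661.6 kN. φR_n = 0.75 × 661.6 = 496.2 kN.
Governing: min(873.1, 898.6, 496.2) = 496.2 kN → block shear.

496.2 kN (block shear governs)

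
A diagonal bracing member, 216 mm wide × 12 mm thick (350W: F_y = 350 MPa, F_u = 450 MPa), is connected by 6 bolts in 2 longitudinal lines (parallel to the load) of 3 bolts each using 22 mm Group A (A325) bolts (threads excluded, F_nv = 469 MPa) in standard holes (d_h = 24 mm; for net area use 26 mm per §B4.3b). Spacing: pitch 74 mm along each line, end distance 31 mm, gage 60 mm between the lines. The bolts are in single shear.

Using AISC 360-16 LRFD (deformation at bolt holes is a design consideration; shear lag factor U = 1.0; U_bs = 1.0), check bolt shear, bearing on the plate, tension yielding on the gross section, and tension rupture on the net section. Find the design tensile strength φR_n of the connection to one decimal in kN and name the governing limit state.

Bolt shear: A_b = π(22)²/4 = 380.13 mm². φR_n = 0.75 × 469 × 380.13 × 6 × 1 = 802.3 kN.
Bearing (12 mm plate, F_u = 450 MPa): end bolts L_c = 31 − 24/2 = 19, R_n = min(1.2×19×12×450, 2.4×22×12×450) = 123.12 kN/bolt; interior L_c = 74 − 24 = 50, R_n = 285.12 kN/bolt. φR_n = 0.75 × (2×123.12 + 4×285.12) = 1040.0 kN.
Tension yield (gross): A_g = 216×12 = 2592 mm². φR_n = 0.90 × 350 × 2592 = 816.5 kN.
Tension rupture (net): A_n = (216 − 2×26)×12 = 1968 mm² (U = 1.0, A_e = A_n). φR_n = 0.75 × 450 × 1968 = 664.2 kN.
Governing: min(802.3, 1040.0, 816.5, 664.2) = 664.2 kN → net-section rupture.

664.2 kN (net-section rupture governs)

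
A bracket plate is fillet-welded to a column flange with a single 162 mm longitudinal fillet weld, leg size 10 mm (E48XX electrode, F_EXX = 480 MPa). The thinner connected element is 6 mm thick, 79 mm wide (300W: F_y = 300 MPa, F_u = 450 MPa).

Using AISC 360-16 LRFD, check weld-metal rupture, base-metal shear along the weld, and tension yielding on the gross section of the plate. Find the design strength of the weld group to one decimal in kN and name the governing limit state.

Weld metal: throat = 0.707×10 = 7.07 mm, L = 162 mm. φR_n = 0.75 × 0.6 × 480 × 7.07 × 162 = 247.4 kN.
Base metal shear (6 mm plate): yield φR_n = 1.0×0.6×300×6×162 = 175.0 kN; rupture φR_n = 0.75×0.6×450×6×162 = 196.8 kN; take 175.0 kN (yield).
Tension yield (gross): A_g = 79×6 = 474 mm². φR_n = 0.90 × 300 × 474 = 128.0 kN.
Governing: min(247.4, 175.0, 128.0) = 128.0 kN → gross-section yield.

128.0 kN (gross-section yield governs)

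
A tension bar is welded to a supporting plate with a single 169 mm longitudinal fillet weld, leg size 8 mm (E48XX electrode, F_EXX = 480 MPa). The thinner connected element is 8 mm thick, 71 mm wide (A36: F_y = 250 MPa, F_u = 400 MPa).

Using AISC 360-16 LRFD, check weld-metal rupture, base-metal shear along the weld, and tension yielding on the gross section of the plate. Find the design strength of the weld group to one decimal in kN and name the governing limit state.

127.8 kN (gross-section yield governs)

Weld metal: throat = 0.707×8 = 5.656 mm, L = 169 mm. φR_n = 0.75 × 0.6 × 480 × 5.656 × 169 = 206.5 kN.
Base metal shear (8 mm plate): yield φR_n = 1.0×0.6×250×8×169 = 202.8 kN; rupture φR_n = 0.75×0.6×400×8×169 = 243.4 kN; take 202.8 kN (yield).
Tension yield (gross): A_g = 71×8 = 568 mm². φR_n = 0.90 × 250 × 568 = 127.8 kN.
Governing: min(206.5, 202.8, 127.8) = 127.8 kN → gross-section yield.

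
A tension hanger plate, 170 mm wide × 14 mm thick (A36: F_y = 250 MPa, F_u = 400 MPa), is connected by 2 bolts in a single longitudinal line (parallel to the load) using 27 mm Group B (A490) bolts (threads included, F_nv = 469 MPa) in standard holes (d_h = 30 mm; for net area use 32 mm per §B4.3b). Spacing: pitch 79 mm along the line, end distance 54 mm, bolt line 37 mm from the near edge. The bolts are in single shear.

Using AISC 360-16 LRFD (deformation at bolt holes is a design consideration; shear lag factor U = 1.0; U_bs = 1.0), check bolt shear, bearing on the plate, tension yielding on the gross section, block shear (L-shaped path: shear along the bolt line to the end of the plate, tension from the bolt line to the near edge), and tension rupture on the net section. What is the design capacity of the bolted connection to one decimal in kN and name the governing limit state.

Bolt shear: A_b = π(27)²/4 = 572.56 mm². φR_n = 0.75 × 469 × 572.56 × 2 × 1 = 402.8 kN.
Bearing (14 mm plate, F_u = 400 MPa): end bolts L_c = 54 − 30/2 = 39, R_n = min(1.2×39×14×400, 2.4×27×14×400) = 262.08 kN/bolt; interior L_c = 79 − 30 = 49, R_n = 329.28 kN/bolt. φR_n = 0.75 × (1×262.08 + 1×329.28) = 443.5 kN.
Tension yield (gross): A_g = 170×14 = 2380 mm². φR_n = 0.90 × 250 × 2380 = 535.5 kN.
Block shear: shear path 1×[54+1×79] = 1×133 mm, A_gv = 1862, A_nv = 1×(133 − 1.5×32)×14 = 1190 mm²; tension to near edge: (37 − 0.5×32)×14 = 294 mm². R_n = min(0.6×400×1190, 0.6×250×1862) + 1.0×400×294 = min(285.6, 279.3) + 117.6 = 396.9 kN. φR_n = 0.75 × 396.9 = 297.7 kN.
Tension rupture (net): A_n = (170 − 1×32)×14 = 1932 mm² (U = 1.0, A_e = A_n). φR_n = 0.75 × 400 × 1932 = 579.6 kN.
Governing: min(402.8, 443.5, 535.5, 297.7, 579.6) = 297.7 kN → block shear.

297.7 kN (block shear governs)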